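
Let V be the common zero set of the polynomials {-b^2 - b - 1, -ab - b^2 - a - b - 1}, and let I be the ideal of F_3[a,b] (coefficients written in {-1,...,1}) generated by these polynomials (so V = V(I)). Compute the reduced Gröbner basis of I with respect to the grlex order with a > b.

G = {b^2 + b + 1, a}

f_1 = -b^2 - b - 1, LT = b^2.
f_2 = -ab - b^2 - a - b - 1, LT = ab.

S(f_1,f_2): lcm = ab^2. S = -b^3 - b^2 + a - b.
  leading term b^3: subtract (b)·f_1 from -b^3 - b^2 + a - b → a
  leading term a: no divisor's leading term divides it; move a to the remainder.
  remainder a ≠ 0; add g_3 = a to the basis.

The other S-polynomials (S(f_1,g_3), S(f_2,g_3)) all reduce to 0 modulo the current basis, so we have a Gröbner basis.
Inter-reduce: drop elements whose leading term is divisible by another's, tail-reduce, and make monic.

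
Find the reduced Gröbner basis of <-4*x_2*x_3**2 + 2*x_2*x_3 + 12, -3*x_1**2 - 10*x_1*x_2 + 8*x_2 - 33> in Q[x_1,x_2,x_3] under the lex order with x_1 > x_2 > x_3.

G = {x_1**2 + 10/3*x_1*x_2 - 8/3*x_2 + 11, x_2*x_3**2 - 1/2*x_2*x_3 - 3}

f_1 = -4*x_2*x_3**2 + 2*x_2*x_3 + 12, LT = x_2*x_3**2.
f_2 = -3*x_1**2 - 10*x_1*x_2 + 8*x_2 - 33, LT = x_1**2.

The S-polynomials (S(f_1,f_2)) all reduce to 0 modulo the current basis, so we have a Gröbner basis.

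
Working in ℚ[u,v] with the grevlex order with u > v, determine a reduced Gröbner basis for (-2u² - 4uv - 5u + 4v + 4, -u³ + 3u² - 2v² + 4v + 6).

G = {uv² + 9/2uv - ½v² + 63/16u - 19/4v - 17/4, v³ - 5/2uv - 73/32u - 47/8v - 39/8, u² + 2uv + 5/2u - 2v - 2}

f_1 = -2u² - 4uv - 5u + 4v + 4, LT = u².
f_2 = -u³ + 3u² - 2v² + 4v + 6, LT = u³.

S(f_1,f_2): lcm = u³. S = 2u²v + 11/2u² - 2uv - 2v² - 2u + 4v + 6.
  reduce S modulo (f_1, f_2):
  remainder -4uv² - 18uv + 2v² - 63/4u + 19v + 17 ≠ 0; add g_3 = -4uv² - 18uv + 2v² - 63/4u + 19v + 17 to the basis.

S(f_1,g_3): lcm = u²v². S = 2uv³ - 9/2u²v + 3uv² - 2v³ - 63/16u² + 19/4uv - 2v² + 17/4u.
  reduce S modulo (f_1, f_2, g_3):
  remainder -v³ + 5/2uv + 73/32u + 47/8v + 39/8 ≠ 0; add g_4 = -v³ + 5/2uv + 73/32u + 47/8v + 39/8 to the basis.

The other S-polynomials (S(f_2,g_3), S(f_1,g_4), S(f_2,g_4), S(g_3,g_4)) all reduce to 0 modulo the current basis, so we have a Gröbner basis.
Inter-reduce: drop elements whose leading term is divisible by another's, tail-reduce, and make monic.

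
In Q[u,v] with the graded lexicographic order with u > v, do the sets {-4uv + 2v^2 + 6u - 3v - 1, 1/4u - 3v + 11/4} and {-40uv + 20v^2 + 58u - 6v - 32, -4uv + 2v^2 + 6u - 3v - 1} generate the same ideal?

Since reduced Gröbner bases are canonical representatives of ideals under a given ordering, it suffices to compute and compare them.
Buchberger on the first generating set:
f_1 = -4uv + 2v^2 + 6u - 3v - 1, LT = uv.
f_2 = 1/4u - 3v + 11/4, LT = u.

S(f_1,f_2): lcm = uv. S = 23/2v^2 - 3/2u - 41/4v + 1/4.
  reduce S modulo (f_1, f_2):
  remainder 23/2v^2 - 113/4v + 67/4 ≠ 0; add g_3 = 23/2v^2 - 113/4v + 67/4 to the basis.

The other S-polynomials (S(f_1,g_3), S(f_2,g_3)) all reduce to 0 modulo the current basis, so we have a Gröbner basis.
Inter-reduce: drop elements whose leading term is divisible by another's, tail-reduce, and make monic.
Reduced Gröbner basis: {v^2 - 113/46v + 67/46, u - 12v + 11}.

Buchberger on the second generating set:
h_1 = -40uv + 20v^2 + 58u - 6v - 32, LT = uv.
h_2 = -4uv + 2v^2 + 6u - 3v - 1, LT = uv.

S(h_1,h_2): lcm = uv. S = 1/20u - 3/5v + 11/20.
  reduce S modulo (h_1, h_2):
  remainder 1/20u - 3/5v + 11/20 ≠ 0; add k_3 = 1/20u - 3/5v + 11/20 to the basis.

S(h_1,k_3): lcm = uv. S = 23/2v^2 - 29/20u - 217/20v + 4/5.
  reduce S modulo (h_1, h_2, k_3):
  remainder 23/2v^2 - 113/4v + 67/4 ≠ 0; add k_4 = 23/2v^2 - 113/4v + 67/4 to the basis.

The other S-polynomials (S(h_2,k_3), S(h_1,k_4), S(h_2,k_4), S(k_3,k_4)) all reduce to 0 modulo the current basis, so we have a Gröbner basis.
Inter-reduce: drop elements whose leading term is divisible by another's, tail-reduce, and make monic.
Reduced Gröbner basis: {v^2 - 113/46v + 67/46, u - 12v + 11}.

The two bases agree; hence the ideals are identical.

Yes, the ideals are equal.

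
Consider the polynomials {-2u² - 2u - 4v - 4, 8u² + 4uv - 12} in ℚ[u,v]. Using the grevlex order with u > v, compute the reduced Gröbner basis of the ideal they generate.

G = {u² + u + 2v + 2, uv - 2u - 4v - 7, v² + 15/2u + 9v + 31/2}

f_1 = -2u² - 2u - 4v - 4, LT = u².
f_2 = 8u² + 4uv - 12, LT = u².

S(f_1,f_2): lcm = u². S = -½uv + u + 2v + 7/2.
  leading term uv: no divisor's leading term divides it; move -½uv to the remainder.
  leading term u: no divisor's leading term divides it; move u to the remainder.
  leading term v: no divisor's leading term divides it; move 2v to the remainder.
  leading term 1: no divisor's leading term divides it; move 7/2 to the remainder.
  remainder -½uv + u + 2v + 7/2 ≠ 0; add g_3 = -½uv + u + 2v + 7/2 to the basis.

S(f_1,g_3): lcm = u²v. S = 2u² + 5uv + 2v² + 7u + 2v.
  leading term u²: subtract (-1)·f_1 from 2u² + 5uv + 2v² + 7u + 2v → 5uv + 2v² + 5u - 2v - 4
  leading term uv: subtract (-10)·g_3 from 5uv + 2v² + 5u - 2v - 4 → 2v² + 15u + 18v + 31
  leading term v²: no divisor's leading term divides it; move 2v² to the remainder.
  leading term u: no divisor's leading term divides it; move 15u to the remainder.
  leading term v: no divisor's leading term divides it; move 18v to the remainder.
  leading term 1: no divisor's leading term divides it; move 31 to the remainder.
  remainder 2v² + 15u + 18v + 31 ≠ 0; add g_4 = 2v² + 15u + 18v + 31 to the basis.

The other S-polynomials (S(f_2,g_3), S(f_1,g_4), S(f_2,g_4), S(g_3,g_4)) all reduce to 0 modulo the current basis, so we have a Gröbner basis.
Inter-reduce: drop elements whose leading term is divisible by another's, tail-reduce, and make monic.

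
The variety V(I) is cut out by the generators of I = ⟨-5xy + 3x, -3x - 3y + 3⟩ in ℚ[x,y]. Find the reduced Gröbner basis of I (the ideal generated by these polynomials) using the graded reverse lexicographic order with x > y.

f_1 = -5xy + 3x, LT = xy.
f_2 = -3x - 3y + 3, LT = x.

S(f_1,f_2): lcm = xy. S = -y² - ⅗x + y.
  leading term y²: no divisor's leading term divides it; move -y² to the remainder.
  leading term x: subtract (⅕)·f_2 from -⅗x + y → 8/5y - ⅗
  leading term y: no divisor's leading term divides it; move 8/5y to the remainder.
  leading term 1: no divisor's leading term divides it; move -⅗ to the remainder.
  remainder -y² + 8/5y - ⅗ ≠ 0; add g_3 = -y² + 8/5y - ⅗ to the basis.

The other S-polynomials (S(f_1,g_3), S(f_2,g_3)) all reduce to 0 modulo the current basis, so we have a Gröbner basis.
Inter-reduce: drop elements whose leading term is divisible by another's, tail-reduce, and make monic.

G = {y² - 8/5y + ⅗, x + y - 1}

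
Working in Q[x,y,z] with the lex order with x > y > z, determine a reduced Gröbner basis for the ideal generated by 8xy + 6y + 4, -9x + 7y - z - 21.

G = {x - 7/9y + 1/9z + 7/3, y^2 - 1/7yz - 57/28y + 9/14}

This is the nonlinear analogue of row-reducing a linear system.

f_1 = 8xy + 6y + 4, LT = xy.
f_2 = -9x + 7y - z - 21, LT = x.

S(f_1,f_2): lcm = xy. S = 7/9y^2 - 1/9yz - 19/12y + 1/2.
  reduce S modulo (f_1, f_2):
  remainder 7/9y^2 - 1/9yz - 19/12y + 1/2 ≠ 0; add g_3 = 7/9y^2 - 1/9yz - 19/12y + 1/2 to the basis.

The other S-polynomials (S(f_1,g_3), S(f_2,g_3)) all reduce to 0 modulo the current basis, so we have a Gröbner basis.
Inter-reduce: drop elements whose leading term is divisible by another's, tail-reduce, and make monic.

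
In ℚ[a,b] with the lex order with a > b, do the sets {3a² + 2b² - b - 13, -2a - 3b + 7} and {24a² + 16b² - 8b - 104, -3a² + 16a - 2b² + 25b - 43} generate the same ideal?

Yes, the ideals are equal.

Since reduced Gröbner bases are canonical representatives of ideals under a given ordering, it suffices to compute and compare them.
Buchberger on the first generating set:
f_1 = 3a² + 2b² - b - 13, LT = a².
f_2 = -2a - 3b + 7, LT = a.

S(f_1,f_2): lcm = a². S = -3/2ab + 7/2a + ⅔b² - ⅓b - 13/3.
  leading term ab: subtract (¾b)·f_2 from -3/2ab + 7/2a + ⅔b² - ⅓b - 13/3 → 7/2a + 35/12b² - 67/12b - 13/3
  leading term a: subtract (-7/4)·f_2 from 7/2a + 35/12b² - 67/12b - 13/3 → 35/12b² - 65/6b + 95/12
  leading term b²: no divisor's leading term divides it; move 35/12b² to the remainder.
  leading term b: no divisor's leading term divides it; move -65/6b to the remainder.
  leading term 1: no divisor's leading term divides it; move 95/12 to the remainder.
  remainder 35/12b² - 65/6b + 95/12 ≠ 0; add g_3 = 35/12b² - 65/6b + 95/12 to the basis.

S(f_1,g_3): leading monomials are coprime, so the S-polynomial reduces to 0 (Buchberger's first criterion).
S(f_2,g_3): leading monomials are coprime, so the S-polynomial reduces to 0 (Buchberger's first criterion).
Every S-polynomial of the final basis reduces to 0, so we have a Gröbner basis.
Inter-reduce: drop elements whose leading term is divisible by another's, tail-reduce, and make monic.
Reduced Gröbner basis: {a + 3/2b - 7/2, b² - 26/7b + 19/7}.

Buchberger on the second generating set:
h_1 = 24a² + 16b² - 8b - 104, LT = a².
h_2 = -3a² + 16a - 2b² + 25b - 43, LT = a².

S(h_1,h_2): lcm = a². S = 16/3a + 8b - 56/3.
  leading term a: no divisor's leading term divides it; move 16/3a to the remainder.
  leading term b: no divisor's leading term divides it; move 8b to the remainder.
  leading term 1: no divisor's leading term divides it; move -56/3 to the remainder.
  remainder 16/3a + 8b - 56/3 ≠ 0; add k_3 = 16/3a + 8b - 56/3 to the basis.

S(h_1,k_3): lcm = a². S = -3/2ab + 7/2a + ⅔b² - ⅓b - 13/3.
  leading term ab: subtract (-9/32b)·k_3 from -3/2ab + 7/2a + ⅔b² - ⅓b - 13/3 → 7/2a + 35/12b² - 67/12b - 13/3
  leading term a: subtract (21/32)·k_3 from 7/2a + 35/12b² - 67/12b - 13/3 → 35/12b² - 65/6b + 95/12
  leading term b²: no divisor's leading term divides it; move 35/12b² to the remainder.
  leading term b: no divisor's leading term divides it; move -65/6b to the remainder.
  leading term 1: no divisor's leading term divides it; move 95/12 to the remainder.
  remainder 35/12b² - 65/6b + 95/12 ≠ 0; add k_4 = 35/12b² - 65/6b + 95/12 to the basis.

S(h_2,k_3): lcm = a². S = -3/2ab - 11/6a + ⅔b² - 25/3b + 43/3.
  leading term ab: subtract (-9/32b)·k_3 from -3/2ab - 11/6a + ⅔b² - 25/3b + 43/3 → -11/6a + 35/12b² - 163/12b + 43/3
  leading term a: subtract (-11/32)·k_3 from -11/6a + 35/12b² - 163/12b + 43/3 → 35/12b² - 65/6b + 95/12
  leading term b²: subtract (1)·k_4 from 35/12b² - 65/6b + 95/12 → 0
  remainder 0.

S(h_1,k_4): leading monomials are coprime, so the S-polynomial reduces to 0 (Buchberger's first criterion).
S(h_2,k_4): leading monomials are coprime, so the S-polynomial reduces to 0 (Buchberger's first criterion).
S(k_3,k_4): leading monomials are coprime, so the S-polynomial reduces to 0 (Buchberger's first criterion).
Every S-polynomial of the final basis reduces to 0, so we have a Gröbner basis.
Inter-reduce: drop elements whose leading term is divisible by another's, tail-reduce, and make monic.
Reduced Gröbner basis: {a + 3/2b - 7/2, b² - 26/7b + 19/7}.

Same reduced basis, so the two generating sets span the same ideal.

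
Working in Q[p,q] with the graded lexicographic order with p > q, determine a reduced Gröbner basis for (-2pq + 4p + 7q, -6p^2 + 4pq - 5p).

G = {p^2 - 1/2p - 7/3q, pq - 2p - 7/2q, q^2 - 3p - 13/2q}

This is the nonlinear analogue of row-reducing a linear system.

f_1 = -2pq + 4p + 7q, LT = pq.
f_2 = -6p^2 + 4pq - 5p, LT = p^2.

S(f_1,f_2): lcm = p^2q. S = 2/3pq^2 - 2p^2 - 13/3pq.
  leading term pq^2: subtract (-1/3q)·f_1 from 2/3pq^2 - 2p^2 - 13/3pq → -2p^2 - 3pq + 7/3q^2
  leading term p^2: subtract (1/3)·f_2 from -2p^2 - 3pq + 7/3q^2 → -13/3pq + 7/3q^2 + 5/3p
  leading term pq: subtract (13/6)·f_1 from -13/3pq + 7/3q^2 + 5/3p → 7/3q^2 - 7p - 91/6q
  leading term q^2: no divisor's leading term divides it; move 7/3q^2 to the remainder.
  leading term p: no divisor's leading term divides it; move -7p to the remainder.
  leading term q: no divisor's leading term divides it; move -91/6q to the remainder.
  remainder 7/3q^2 - 7p - 91/6q ≠ 0; add g_3 = 7/3q^2 - 7p - 91/6q to the basis.

The other S-polynomials (S(f_1,g_3), S(f_2,g_3)) all reduce to 0 modulo the current basis, so we have a Gröbner basis.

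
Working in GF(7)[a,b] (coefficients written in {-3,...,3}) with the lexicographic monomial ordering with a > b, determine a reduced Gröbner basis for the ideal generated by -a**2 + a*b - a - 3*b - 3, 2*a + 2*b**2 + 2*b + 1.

The reduced Gröbner basis is the canonical form of the ideal for this ordering.

f_1 = -a**2 + a*b - a - 3*b - 3, LT = a**2.
f_2 = 2*a + 2*b**2 + 2*b + 1, LT = a.

S(f_1,f_2): lcm = a**2. S = -a*b**2 - 2*a*b - 3*a + 3*b + 3.
  reduce S modulo (f_1, f_2):
  remainder b**4 + 3*b**3 + 2*b**2 + 1 ≠ 0; add g_3 = b**4 + 3*b**3 + 2*b**2 + 1 to the basis.

The other S-polynomials (S(f_1,g_3), S(f_2,g_3)) all reduce to 0 modulo the current basis, so we have a Gröbner basis.
Inter-reduce: drop elements whose leading term is divisible by another's, tail-reduce, and make monic.

G = {a + b**2 + b - 3, b**4 + 3*b**3 + 2*b**2 + 1}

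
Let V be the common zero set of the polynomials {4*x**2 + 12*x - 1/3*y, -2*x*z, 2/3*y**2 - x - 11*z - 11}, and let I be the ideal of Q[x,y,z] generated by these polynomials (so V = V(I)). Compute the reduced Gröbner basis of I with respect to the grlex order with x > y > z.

G = {x**2 + 3*x - 1/12*y, x*z, y**2 - 3/2*x - 33/2*z - 33/2, y*z, z**2 + z}

f_1 = 4*x**2 + 12*x - 1/3*y, LT = x**2.
f_2 = -2*x*z, LT = x*z.
f_3 = 2/3*y**2 - x - 11*z - 11, LT = y**2.

S(f_1,f_2): lcm = x**2*z. S = 3*x*z - 1/12*y*z.
  reduce S modulo (f_1, f_2, f_3):
  remainder -1/12*y*z ≠ 0; add g_4 = -1/12*y*z to the basis.

S(f_3,g_4): lcm = y**2*z. S = -3/2*x*z - 33/2*z**2 - 33/2*z.
  reduce S modulo (f_1, f_2, f_3, g_4):
  remainder -33/2*z**2 - 33/2*z ≠ 0; add g_5 = -33/2*z**2 - 33/2*z to the basis.

The other S-polynomials (S(f_1,f_3), S(f_2,f_3), S(f_1,g_4), S(f_2,g_4), S(f_1,g_5), S(f_2,g_5), S(f_3,g_5), S(g_4,g_5)) all reduce to 0 modulo the current basis, so we have a Gröbner basis.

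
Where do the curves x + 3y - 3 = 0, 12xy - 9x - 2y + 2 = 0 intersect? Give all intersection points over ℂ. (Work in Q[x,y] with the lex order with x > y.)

{(11/12, 25/36), (0, 1)}

Compute a lex Gröbner basis by Buchberger's algorithm.
f_1 = x + 3y - 3, LT = x.
f_2 = 12xy - 9x - 2y + 2, LT = xy.

S(f_1,f_2): lcm = xy. S = \tfrac{3}{4}x + 3y^{2} - \tfrac{17}{6}y - \tfrac{1}{6}.
  leading term x: subtract (\tfrac{3}{4})·f_1 from \tfrac{3}{4}x + 3y^{2} - \tfrac{17}{6}y - \tfrac{1}{6} → 3y^{2} - \tfrac{61}{12}y + \tfrac{25}{12}
  leading term y^{2}: no divisor's leading term divides it; move 3y^{2} to the remainder.
  leading term y: no divisor's leading term divides it; move -\tfrac{61}{12}y to the remainder.
  leading term 1: no divisor's leading term divides it; move \tfrac{25}{12} to the remainder.
  remainder 3y^{2} - \tfrac{61}{12}y + \tfrac{25}{12} ≠ 0; add h_3 = 3y^{2} - \tfrac{61}{12}y + \tfrac{25}{12} to the basis.

The other S-polynomials (S(f_1,h_3), S(f_2,h_3)) all reduce to 0 modulo the current basis, so we have a Gröbner basis.
Inter-reduce: drop elements whose leading term is divisible by another's, tail-reduce, and make monic.
Reduced Gröbner basis: {x + 3y - 3, y^{2} - \tfrac{61}{36}y + \tfrac{25}{36}}.

Since the basis is lex-ordered, y^{2} - \tfrac{61}{36}y + \tfrac{25}{36} is univariate in y. Its roots are {25/36, 1}. Back-substituting each root into the other basis elements fixes the other coordinates.
  y = 25/36: the earlier basis element becomes x - \tfrac{11}{12} = 0, giving x = 11/12 — point (11/12, 25/36).
  y = 1: the earlier basis element becomes x = 0, giving x = 0 — point (0, 1).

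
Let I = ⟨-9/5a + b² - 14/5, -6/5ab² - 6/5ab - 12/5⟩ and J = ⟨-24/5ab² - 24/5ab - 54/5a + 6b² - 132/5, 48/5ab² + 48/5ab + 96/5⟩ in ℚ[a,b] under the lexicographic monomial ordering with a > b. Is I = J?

Yes, the ideals are equal.

For a fixed monomial order, each ideal has a unique reduced Gröbner basis; comparing bases decides equality.
Buchberger on the first generating set:
f_1 = -9/5a + b² - 14/5, LT = a.
f_2 = -6/5ab² - 6/5ab - 12/5, LT = ab².

S(f_1,f_2): lcm = ab². S = -ab - 5/9b⁴ + 14/9b² - 2.
  leading term ab: subtract (5/9b)·f_1 from -ab - 5/9b⁴ + 14/9b² - 2 → -5/9b⁴ - 5/9b³ + 14/9b² + 14/9b - 2
  leading term b⁴: no divisor's leading term divides it; move -5/9b⁴ to the remainder.
  leading term b³: no divisor's leading term divides it; move -5/9b³ to the remainder.
  leading term b²: no divisor's leading term divides it; move 14/9b² to the remainder.
  leading term b: no divisor's leading term divides it; move 14/9b to the remainder.
  leading term 1: no divisor's leading term divides it; move -2 to the remainder.
  remainder -5/9b⁴ - 5/9b³ + 14/9b² + 14/9b - 2 ≠ 0; add g_3 = -5/9b⁴ - 5/9b³ + 14/9b² + 14/9b - 2 to the basis.

The other S-polynomials (S(f_1,g_3), S(f_2,g_3)) all reduce to 0 modulo the current basis, so we have a Gröbner basis.
Inter-reduce: drop elements whose leading term is divisible by another's, tail-reduce, and make monic.
Reduced Gröbner basis: {a - 5/9b² + 14/9, b⁴ + b³ - 14/5b² - 14/5b + 18/5}.

Buchberger on the second generating set:
h_1 = -24/5ab² - 24/5ab - 54/5a + 6b² - 132/5, LT = ab².
h_2 = 48/5ab² + 48/5ab + 96/5, LT = ab².

S(h_1,h_2): lcm = ab². S = 9/4a - 5/4b² + 7/2.
  leading term a: no divisor's leading term divides it; move 9/4a to the remainder.
  leading term b²: no divisor's leading term divides it; move -5/4b² to the remainder.
  leading term 1: no divisor's leading term divides it; move 7/2 to the remainder.
  remainder 9/4a - 5/4b² + 7/2 ≠ 0; add k_3 = 9/4a - 5/4b² + 7/2 to the basis.

S(h_1,k_3): lcm = ab². S = ab + 9/4a + 5/9b⁴ - 101/36b² + 11/2.
  leading term ab: subtract (4/9b)·k_3 from ab + 9/4a + 5/9b⁴ - 101/36b² + 11/2 → 9/4a + 5/9b⁴ + 5/9b³ - 101/36b² - 14/9b + 11/2
  leading term a: subtract (1)·k_3 from 9/4a + 5/9b⁴ + 5/9b³ - 101/36b² - 14/9b + 11/2 → 5/9b⁴ + 5/9b³ - 14/9b² - 14/9b + 2
  leading term b⁴: no divisor's leading term divides it; move 5/9b⁴ to the remainder.
  leading term b³: no divisor's leading term divides it; move 5/9b³ to the remainder.
  leading term b²: no divisor's leading term divides it; move -14/9b² to the remainder.
  leading term b: no divisor's leading term divides it; move -14/9b to the remainder.
  leading term 1: no divisor's leading term divides it; move 2 to the remainder.
  remainder 5/9b⁴ + 5/9b³ - 14/9b² - 14/9b + 2 ≠ 0; add k_4 = 5/9b⁴ + 5/9b³ - 14/9b² - 14/9b + 2 to the basis.

The other S-polynomials (S(h_2,k_3), S(h_1,k_4), S(h_2,k_4), S(k_3,k_4)) all reduce to 0 modulo the current basis, so we have a Gröbner basis.
Inter-reduce: drop elements whose leading term is divisible by another's, tail-reduce, and make monic.
Reduced Gröbner basis: {a - 5/9b² + 14/9, b⁴ + b³ - 14/5b² - 14/5b + 18/5}.

The two bases agree; hence the ideals are identical.
The same test decides containment: I ⊆ J iff every generator of I reduces to 0 modulo a Gröbner basis of J.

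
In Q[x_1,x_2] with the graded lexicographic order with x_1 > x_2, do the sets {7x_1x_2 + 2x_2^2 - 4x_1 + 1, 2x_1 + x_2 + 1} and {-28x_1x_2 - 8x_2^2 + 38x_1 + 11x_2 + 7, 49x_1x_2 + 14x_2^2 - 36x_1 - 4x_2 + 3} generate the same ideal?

Two ideals are equal iff their reduced Gröbner bases coincide (the reduced basis is unique for a fixed ordering).
Buchberger on the first generating set:
f_1 = 7x_1x_2 + 2x_2^2 - 4x_1 + 1, LT = x_1x_2.
f_2 = 2x_1 + x_2 + 1, LT = x_1.

S(f_1,f_2): lcm = x_1x_2. S = -3/14x_2^2 - 4/7x_1 - 1/2x_2 + 1/7.
  reduce S modulo (f_1, f_2):
  remainder -3/14x_2^2 - 3/14x_2 + 3/7 ≠ 0; add g_3 = -3/14x_2^2 - 3/14x_2 + 3/7 to the basis.

The other S-polynomials (S(f_1,g_3), S(f_2,g_3)) all reduce to 0 modulo the current basis, so we have a Gröbner basis.
Inter-reduce: drop elements whose leading term is divisible by another's, tail-reduce, and make monic.
Reduced Gröbner basis: {x_2^2 + x_2 - 2, x_1 + 1/2x_2 + 1/2}.

Buchberger on the second generating set:
h_1 = -28x_1x_2 - 8x_2^2 + 38x_1 + 11x_2 + 7, LT = x_1x_2.
h_2 = 49x_1x_2 + 14x_2^2 - 36x_1 - 4x_2 + 3, LT = x_1x_2.

S(h_1,h_2): lcm = x_1x_2. S = -61/98x_1 - 61/196x_2 - 61/196.
  reduce S modulo (h_1, h_2):
  remainder -61/98x_1 - 61/196x_2 - 61/196 ≠ 0; add k_3 = -61/98x_1 - 61/196x_2 - 61/196 to the basis.

S(h_1,k_3): lcm = x_1x_2. S = -3/14x_2^2 - 19/14x_1 - 25/28x_2 - 1/4.
  reduce S modulo (h_1, h_2, k_3):
  remainder -3/14x_2^2 - 3/14x_2 + 3/7 ≠ 0; add k_4 = -3/14x_2^2 - 3/14x_2 + 3/7 to the basis.

The other S-polynomials (S(h_2,k_3), S(h_1,k_4), S(h_2,k_4), S(k_3,k_4)) all reduce to 0 modulo the current basis, so we have a Gröbner basis.
Inter-reduce: drop elements whose leading term is divisible by another's, tail-reduce, and make monic.
Reduced Gröbner basis: {x_2^2 + x_2 - 2, x_1 + 1/2x_2 + 1/2}.

These coincide, so the ideals are equal.

Yes, the ideals are equal.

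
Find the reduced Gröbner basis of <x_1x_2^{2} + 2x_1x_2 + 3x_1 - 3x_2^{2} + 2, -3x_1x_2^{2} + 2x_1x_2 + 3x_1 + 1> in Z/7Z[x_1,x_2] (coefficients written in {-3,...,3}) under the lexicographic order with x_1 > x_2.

G = {x_1 - 3x_2^{3} + 3x_2^{2} - 3, x_2^{4} - 3x_2^{3} - x_2^{2} + x_2 - 2}

f_1 = x_1x_2^{2} + 2x_1x_2 + 3x_1 - 3x_2^{2} + 2, LT = x_1x_2^{2}.
f_2 = -3x_1x_2^{2} + 2x_1x_2 + 3x_1 + 1, LT = x_1x_2^{2}.

S(f_1,f_2): lcm = x_1x_2^{2}. S = -2x_1x_2 - 3x_1 - 3x_2^{2}.
  leading term x_1x_2: no divisor's leading term divides it; move -2x_1x_2 to the remainder.
  leading term x_1: no divisor's leading term divides it; move -3x_1 to the remainder.
  leading term x_2^{2}: no divisor's leading term divides it; move -3x_2^{2} to the remainder.
  remainder -2x_1x_2 - 3x_1 - 3x_2^{2} ≠ 0; add g_3 = -2x_1x_2 - 3x_1 - 3x_2^{2} to the basis.

S(f_1,g_3): lcm = x_1x_2^{2}. S = -3x_1x_2 + 3x_1 + 2x_2^{3} - 3x_2^{2} + 2.
  leading term x_1x_2: subtract (-2)·g_3 from -3x_1x_2 + 3x_1 + 2x_2^{3} - 3x_2^{2} + 2 → -3x_1 + 2x_2^{3} - 2x_2^{2} + 2
  leading term x_1: no divisor's leading term divides it; move -3x_1 to the remainder.
  leading term x_2^{3}: no divisor's leading term divides it; move 2x_2^{3} to the remainder.
  leading term x_2^{2}: no divisor's leading term divides it; move -2x_2^{2} to the remainder.
  leading term 1: no divisor's leading term divides it; move 2 to the remainder.
  remainder -3x_1 + 2x_2^{3} - 2x_2^{2} + 2 ≠ 0; add g_4 = -3x_1 + 2x_2^{3} - 2x_2^{2} + 2 to the basis.

S(f_1,g_4): lcm = x_1x_2^{2}. S = 2x_1x_2 + 3x_1 + 3x_2^{5} - 3x_2^{4} + 2.
  leading term x_1x_2: subtract (-1)·g_3 from 2x_1x_2 + 3x_1 + 3x_2^{5} - 3x_2^{4} + 2 → 3x_2^{5} - 3x_2^{4} - 3x_2^{2} + 2
  leading term x_2^{5}: no divisor's leading term divides it; move 3x_2^{5} to the remainder.
  leading term x_2^{4}: no divisor's leading term divides it; move -3x_2^{4} to the remainder.
  leading term x_2^{2}: no divisor's leading term divides it; move -3x_2^{2} to the remainder.
  leading term 1: no divisor's leading term divides it; move 2 to the remainder.
  remainder 3x_2^{5} - 3x_2^{4} - 3x_2^{2} + 2 ≠ 0; add g_5 = 3x_2^{5} - 3x_2^{4} - 3x_2^{2} + 2 to the basis.

S(g_3,g_4): lcm = x_1x_2. S = -2x_1 + 3x_2^{4} - 3x_2^{3} - 2x_2^{2} + 3x_2.
  leading term x_1: subtract (3)·g_4 from -2x_1 + 3x_2^{4} - 3x_2^{3} - 2x_2^{2} + 3x_2 → 3x_2^{4} - 2x_2^{3} - 3x_2^{2} + 3x_2 + 1
  leading term x_2^{4}: no divisor's leading term divides it; move 3x_2^{4} to the remainder.
  leading term x_2^{3}: no divisor's leading term divides it; move -2x_2^{3} to the remainder.
  leading term x_2^{2}: no divisor's leading term divides it; move -3x_2^{2} to the remainder.
  leading term x_2: no divisor's leading term divides it; move 3x_2 to the remainder.
  leading term 1: no divisor's leading term divides it; move 1 to the remainder.
  remainder 3x_2^{4} - 2x_2^{3} - 3x_2^{2} + 3x_2 + 1 ≠ 0; add g_6 = 3x_2^{4} - 2x_2^{3} - 3x_2^{2} + 3x_2 + 1 to the basis.

The other S-polynomials (S(f_2,g_3), S(f_2,g_4), S(f_1,g_5), S(f_2,g_5), S(g_3,g_5), S(g_4,g_5), S(f_1,g_6), S(f_2,g_6), S(g_3,g_6), S(g_4,g_6), S(g_5,g_6)) all reduce to 0 modulo the current basis, so we have a Gröbner basis.
Inter-reduce: drop elements whose leading term is divisible by another's, tail-reduce, and make monic.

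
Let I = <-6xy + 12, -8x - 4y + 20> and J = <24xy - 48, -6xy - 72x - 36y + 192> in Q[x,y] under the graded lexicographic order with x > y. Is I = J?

For a fixed monomial order, each ideal has a unique reduced Gröbner basis; comparing bases decides equality.
Buchberger on the first generating set:
f_1 = -6xy + 12, LT = xy.
f_2 = -8x - 4y + 20, LT = x.

S(f_1,f_2): lcm = xy. S = -1/2y^2 + 5/2y - 2.
  leading term y^2: no divisor's leading term divides it; move -1/2y^2 to the remainder.
  leading term y: no divisor's leading term divides it; move 5/2y to the remainder.
  leading term 1: no divisor's leading term divides it; move -2 to the remainder.
  remainder -1/2y^2 + 5/2y - 2 ≠ 0; add g_3 = -1/2y^2 + 5/2y - 2 to the basis.

The other S-polynomials (S(f_1,g_3), S(f_2,g_3)) all reduce to 0 modulo the current basis, so we have a Gröbner basis.
Inter-reduce: drop elements whose leading term is divisible by another's, tail-reduce, and make monic.
Reduced Gröbner basis: {y^2 - 5y + 4, x + 1/2y - 5/2}.

Buchberger on the second generating set:
h_1 = 24xy - 48, LT = xy.
h_2 = -6xy - 72x - 36y + 192, LT = xy.

S(h_1,h_2): lcm = xy. S = -12x - 6y + 30.
  leading term x: no divisor's leading term divides it; move -12x to the remainder.
  leading term y: no divisor's leading term divides it; move -6y to the remainder.
  leading term 1: no divisor's leading term divides it; move 30 to the remainder.
  remainder -12x - 6y + 30 ≠ 0; add k_3 = -12x - 6y + 30 to the basis.

S(h_1,k_3): lcm = xy. S = -1/2y^2 + 5/2y - 2.
  leading term y^2: no divisor's leading term divides it; move -1/2y^2 to the remainder.
  leading term y: no divisor's leading term divides it; move 5/2y to the remainder.
  leading term 1: no divisor's leading term divides it; move -2 to the remainder.
  remainder -1/2y^2 + 5/2y - 2 ≠ 0; add k_4 = -1/2y^2 + 5/2y - 2 to the basis.

The other S-polynomials (S(h_2,k_3), S(h_1,k_4), S(h_2,k_4), S(k_3,k_4)) all reduce to 0 modulo the current basis, so we have a Gröbner basis.
Inter-reduce: drop elements whose leading term is divisible by another's, tail-reduce, and make monic.
Reduced Gröbner basis: {y^2 - 5y + 4, x + 1/2y - 5/2}.

These coincide, so the ideals are equal.

Yes, the ideals are equal.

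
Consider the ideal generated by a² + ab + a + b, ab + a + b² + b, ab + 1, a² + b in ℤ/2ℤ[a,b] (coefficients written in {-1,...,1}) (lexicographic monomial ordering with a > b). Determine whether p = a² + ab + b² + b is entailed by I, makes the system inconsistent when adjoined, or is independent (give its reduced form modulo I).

First compute the reduced Gröbner basis of I by Buchberger's algorithm.
f_1 = a² + ab + a + b, LT = a².
f_2 = ab + a + b² + b, LT = ab.
f_3 = ab + 1, LT = ab.
f_4 = a² + b, LT = a².

S(f_1,f_3): lcm = a²b. S = ab² + ab + a + b².
  leading term ab²: subtract (b)·f_2 from ab² + ab + a + b² → a + b³
  leading term a: no divisor's leading term divides it; move a to the remainder.
  leading term b³: no divisor's leading term divides it; move b³ to the remainder.
  remainder a + b³ ≠ 0; add h_5 = a + b³ to the basis.

S(f_1,f_4): lcm = a². S = ab + a.
  leading term ab: subtract (1)·f_2 from ab + a → b² + b
  leading term b²: no divisor's leading term divides it; move b² to the remainder.
  leading term b: no divisor's leading term divides it; move b to the remainder.
  remainder b² + b ≠ 0; add h_6 = b² + b to the basis.

S(f_2,f_3): lcm = ab. S = a + b² + b + 1.
  leading term a: subtract (1)·h_5 from a + b² + b + 1 → b³ + b² + b + 1
  leading term b³: subtract (b)·h_6 from b³ + b² + b + 1 → b + 1
  leading term b: no divisor's leading term divides it; move b to the remainder.
  leading term 1: no divisor's leading term divides it; move 1 to the remainder.
  remainder b + 1 ≠ 0; add h_7 = b + 1 to the basis.

The other S-polynomials (S(f_1,f_2), S(f_2,f_4), S(f_3,f_4), S(f_1,h_5), S(f_2,h_5), S(f_3,h_5), S(f_4,h_5), S(f_1,h_6), S(f_2,h_6), S(f_3,h_6), S(f_4,h_6), S(h_5,h_6), S(f_1,h_7), S(f_2,h_7), S(f_3,h_7), S(f_4,h_7), S(h_5,h_7), S(h_6,h_7)) all reduce to 0 modulo the current basis, so we have a Gröbner basis.
Inter-reduce: drop elements whose leading term is divisible by another's, tail-reduce, and make monic.
Reduced Gröbner basis: {a + 1, b + 1}.
Label its elements g_1 = a + 1, g_2 = b + 1.

Reduce p = a² + ab + b² + b modulo G:
  leading term a²: subtract (a)·g_1 from a² + ab + b² + b → ab + a + b² + b
  leading term ab: subtract (b)·g_1 from ab + a + b² + b → a + b²
  leading term a: subtract (1)·g_1 from a + b² → b² + 1
  leading term b²: subtract (b)·g_2 from b² + 1 → b + 1
  leading term b: subtract (1)·g_2 from b + 1 → 0
  normal form = 0.
Since the normal form is 0, p ∈ I.

Ideal membership is decidable via reduction modulo a Gröbner basis.

a² + ab + b² + b lies in I (it reduces to 0).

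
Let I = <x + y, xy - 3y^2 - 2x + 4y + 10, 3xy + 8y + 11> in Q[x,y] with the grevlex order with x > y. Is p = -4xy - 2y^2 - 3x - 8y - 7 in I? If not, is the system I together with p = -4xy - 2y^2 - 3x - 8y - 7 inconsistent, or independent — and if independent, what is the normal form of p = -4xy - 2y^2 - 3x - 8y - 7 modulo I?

-4xy - 2y^2 - 3x - 8y - 7 lies in I (it reduces to 0).

First compute the reduced Gröbner basis of I by Buchberger's algorithm.
f_1 = x + y, LT = x.
f_2 = xy - 3y^2 - 2x + 4y + 10, LT = xy.
f_3 = 3xy + 8y + 11, LT = xy.

S(f_1,f_2): lcm = xy. S = 4y^2 + 2x - 4y - 10.
  leading term y^2: no divisor's leading term divides it; move 4y^2 to the remainder.
  leading term x: subtract (2)·f_1 from 2x - 4y - 10 → -6y - 10
  leading term y: no divisor's leading term divides it; move -6y to the remainder.
  leading term 1: no divisor's leading term divides it; move -10 to the remainder.
  remainder 4y^2 - 6y - 10 ≠ 0; add h_4 = 4y^2 - 6y - 10 to the basis.

S(f_1,f_3): lcm = xy. S = y^2 - 8/3y - 11/3.
  leading term y^2: subtract (1/4)·h_4 from y^2 - 8/3y - 11/3 → -7/6y - 7/6
  leading term y: no divisor's leading term divides it; move -7/6y to the remainder.
  leading term 1: no divisor's leading term divides it; move -7/6 to the remainder.
  remainder -7/6y - 7/6 ≠ 0; add h_5 = -7/6y - 7/6 to the basis.

S(f_2,f_3): lcm = xy. S = -3y^2 - 2x + 4/3y + 19/3.
  leading term y^2: subtract (-3/4)·h_4 from -3y^2 - 2x + 4/3y + 19/3 → -2x - 19/6y - 7/6
  leading term x: subtract (-2)·f_1 from -2x - 19/6y - 7/6 → -7/6y - 7/6
  leading term y: subtract (1)·h_5 from -7/6y - 7/6 → 0
  remainder 0.

S(f_1,h_4): leading monomials are coprime, so the S-polynomial reduces to 0 (Buchberger's first criterion).
S(f_2,h_4): lcm = xy^2. S = -3y^3 - 1/2xy + 4y^2 + 5/2x + 10y.
  leading term y^3: subtract (-3/4y)·h_4 from -3y^3 - 1/2xy + 4y^2 + 5/2x + 10y → -1/2xy - 1/2y^2 + 5/2x + 5/2y
  leading term xy: subtract (-1/2y)·f_1 from -1/2xy - 1/2y^2 + 5/2x + 5/2y → 5/2x + 5/2y
  leading term x: subtract (5/2)·f_1 from 5/2x + 5/2y → 0
  remainder 0.

S(f_3,h_4): lcm = xy^2. S = 3/2xy + 8/3y^2 + 5/2x + 11/3y.
  leading term xy: subtract (3/2y)·f_1 from 3/2xy + 8/3y^2 + 5/2x + 11/3y → 7/6y^2 + 5/2x + 11/3y
  leading term y^2: subtract (7/24)·h_4 from 7/6y^2 + 5/2x + 11/3y → 5/2x + 65/12y + 35/12
  leading term x: subtract (5/2)·f_1 from 5/2x + 65/12y + 35/12 → 35/12y + 35/12
  leading term y: subtract (-5/2)·h_5 from 35/12y + 35/12 → 0
  remainder 0.

S(f_1,h_5): leading monomials are coprime, so the S-polynomial reduces to 0 (Buchberger's first criterion).
S(f_2,h_5): lcm = xy. S = -3y^2 - 3x + 4y + 10.
  leading term y^2: subtract (-3/4)·h_4 from -3y^2 - 3x + 4y + 10 → -3x - 1/2y + 5/2
  leading term x: subtract (-3)·f_1 from -3x - 1/2y + 5/2 → 5/2y + 5/2
  leading term y: subtract (-15/7)·h_5 from 5/2y + 5/2 → 0
  remainder 0.

S(f_3,h_5): lcm = xy. S = -x + 8/3y + 11/3.
  leading term x: subtract (-1)·f_1 from -x + 8/3y + 11/3 → 11/3y + 11/3
  leading term y: subtract (-22/7)·h_5 from 11/3y + 11/3 → 0
  remainder 0.

S(h_4,h_5): lcm = y^2. S = -5/2y - 5/2.
  leading term y: subtract (15/7)·h_5 from -5/2y - 5/2 → 0
  remainder 0.

Every S-polynomial of the final basis reduces to 0, so we have a Gröbner basis.
Inter-reduce: drop elements whose leading term is divisible by another's, tail-reduce, and make monic.
Reduced Gröbner basis: {x - 1, y + 1}.
Label its elements g_1 = x - 1, g_2 = y + 1.

Reduce p = -4xy - 2y^2 - 3x - 8y - 7 modulo G:
  leading term xy: subtract (-4y)·g_1 from -4xy - 2y^2 - 3x - 8y - 7 → -2y^2 - 3x - 12y - 7
  leading term y^2: subtract (-2y)·g_2 from -2y^2 - 3x - 12y - 7 → -3x - 10y - 7
  leading term x: subtract (-3)·g_1 from -3x - 10y - 7 → -10y - 10
  leading term y: subtract (-10)·g_2 from -10y - 10 → 0
  normal form = 0.
Since the normal form is 0, p ∈ I.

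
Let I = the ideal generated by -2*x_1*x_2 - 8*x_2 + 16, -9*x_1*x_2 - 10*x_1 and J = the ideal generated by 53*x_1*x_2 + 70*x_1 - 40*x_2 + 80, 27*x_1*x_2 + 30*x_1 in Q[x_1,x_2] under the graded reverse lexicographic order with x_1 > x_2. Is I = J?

Yes, the ideals are equal.

Two ideals are equal iff their reduced Gröbner bases coincide (the reduced basis is unique for a fixed ordering).
Buchberger on the first generating set:
f_1 = -2*x_1*x_2 - 8*x_2 + 16, LT = x_1*x_2.
f_2 = -9*x_1*x_2 - 10*x_1, LT = x_1*x_2.

S(f_1,f_2): lcm = x_1*x_2. S = -10/9*x_1 + 4*x_2 - 8.
  leading term x_1: no divisor's leading term divides it; move -10/9*x_1 to the remainder.
  leading term x_2: no divisor's leading term divides it; move 4*x_2 to the remainder.
  leading term 1: no divisor's leading term divides it; move -8 to the remainder.
  remainder -10/9*x_1 + 4*x_2 - 8 ≠ 0; add g_3 = -10/9*x_1 + 4*x_2 - 8 to the basis.

S(f_1,g_3): lcm = x_1*x_2. S = 18/5*x_2**2 - 16/5*x_2 - 8.
  leading term x_2**2: no divisor's leading term divides it; move 18/5*x_2**2 to the remainder.
  leading term x_2: no divisor's leading term divides it; move -16/5*x_2 to the remainder.
  leading term 1: no divisor's leading term divides it; move -8 to the remainder.
  remainder 18/5*x_2**2 - 16/5*x_2 - 8 ≠ 0; add g_4 = 18/5*x_2**2 - 16/5*x_2 - 8 to the basis.

The other S-polynomials (S(f_2,g_3), S(f_1,g_4), S(f_2,g_4), S(g_3,g_4)) all reduce to 0 modulo the current basis, so we have a Gröbner basis.
Inter-reduce: drop elements whose leading term is divisible by another's, tail-reduce, and make monic.
Reduced Gröbner basis: {x_2**2 - 8/9*x_2 - 20/9, x_1 - 18/5*x_2 + 36/5}.

Buchberger on the second generating set:
h_1 = 53*x_1*x_2 + 70*x_1 - 40*x_2 + 80, LT = x_1*x_2.
h_2 = 27*x_1*x_2 + 30*x_1, LT = x_1*x_2.

S(h_1,h_2): lcm = x_1*x_2. S = 100/477*x_1 - 40/53*x_2 + 80/53.
  leading term x_1: no divisor's leading term divides it; move 100/477*x_1 to the remainder.
  leading term x_2: no divisor's leading term divides it; move -40/53*x_2 to the remainder.
  leading term 1: no divisor's leading term divides it; move 80/53 to the remainder.
  remainder 100/477*x_1 - 40/53*x_2 + 80/53 ≠ 0; add k_3 = 100/477*x_1 - 40/53*x_2 + 80/53 to the basis.

S(h_1,k_3): lcm = x_1*x_2. S = 18/5*x_2**2 + 70/53*x_1 - 2108/265*x_2 + 80/53.
  leading term x_2**2: no divisor's leading term divides it; move 18/5*x_2**2 to the remainder.
  leading term x_1: subtract (63/10)·k_3 from 70/53*x_1 - 2108/265*x_2 + 80/53 → -16/5*x_2 - 8
  leading term x_2: no divisor's leading term divides it; move -16/5*x_2 to the remainder.
  leading term 1: no divisor's leading term divides it; move -8 to the remainder.
  remainder 18/5*x_2**2 - 16/5*x_2 - 8 ≠ 0; add k_4 = 18/5*x_2**2 - 16/5*x_2 - 8 to the basis.

The other S-polynomials (S(h_2,k_3), S(h_1,k_4), S(h_2,k_4), S(k_3,k_4)) all reduce to 0 modulo the current basis, so we have a Gröbner basis.
Inter-reduce: drop elements whose leading term is divisible by another's, tail-reduce, and make monic.
Reduced Gröbner basis: {x_2**2 - 8/9*x_2 - 20/9, x_1 - 18/5*x_2 + 36/5}.

These coincide, so the ideals are equal.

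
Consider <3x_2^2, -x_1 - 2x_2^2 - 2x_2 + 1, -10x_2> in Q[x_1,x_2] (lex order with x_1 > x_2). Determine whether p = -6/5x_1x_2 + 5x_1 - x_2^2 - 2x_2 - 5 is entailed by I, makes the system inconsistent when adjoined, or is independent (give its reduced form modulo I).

-6/5x_1x_2 + 5x_1 - x_2^2 - 2x_2 - 5 lies in I (it reduces to 0).

First compute the reduced Gröbner basis of I by Buchberger's algorithm.
f_1 = 3x_2^2, LT = x_2^2.
f_2 = -x_1 - 2x_2^2 - 2x_2 + 1, LT = x_1.
f_3 = -10x_2, LT = x_2.

The S-polynomials (S(f_1,f_2), S(f_1,f_3), S(f_2,f_3)) all reduce to 0 modulo the current basis, so we have a Gröbner basis.
Inter-reduce: drop elements whose leading term is divisible by another's, tail-reduce, and make monic.
Reduced Gröbner basis: {x_1 - 1, x_2}.
Label its elements g_1 = x_1 - 1, g_2 = x_2.

Reduce p = -6/5x_1x_2 + 5x_1 - x_2^2 - 2x_2 - 5 modulo G:
  leading term x_1x_2: subtract (-6/5x_2)·g_1 from -6/5x_1x_2 + 5x_1 - x_2^2 - 2x_2 - 5 → 5x_1 - x_2^2 - 16/5x_2 - 5
  leading term x_1: subtract (5)·g_1 from 5x_1 - x_2^2 - 16/5x_2 - 5 → -x_2^2 - 16/5x_2
  leading term x_2^2: subtract (-x_2)·g_2 from -x_2^2 - 16/5x_2 → -16/5x_2
  leading term x_2: subtract (-16/5)·g_2 from -16/5x_2 → 0
  normal form = 0.
Since the normal form is 0, p ∈ I.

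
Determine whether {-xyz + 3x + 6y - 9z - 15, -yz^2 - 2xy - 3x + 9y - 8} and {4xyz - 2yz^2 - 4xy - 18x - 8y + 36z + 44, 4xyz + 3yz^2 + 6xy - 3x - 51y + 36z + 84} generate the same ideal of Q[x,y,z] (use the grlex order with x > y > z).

No, the ideals differ.

For a fixed monomial order, each ideal has a unique reduced Gröbner basis; comparing bases decides equality.
Buchberger on the first generating set:
f_1 = -xyz + 3x + 6y - 9z - 15, LT = xyz.
f_2 = -yz^2 - 2xy - 3x + 9y - 8, LT = yz^2.

S(f_1,f_2): lcm = xyz^2. S = -2x^2y - 3x^2 + 9xy - 3xz - 6yz + 9z^2 - 8x + 15z.
  reduce S modulo (f_1, f_2):
  remainder -2x^2y - 3x^2 + 9xy - 3xz - 6yz + 9z^2 - 8x + 15z ≠ 0; add g_3 = -2x^2y - 3x^2 + 9xy - 3xz - 6yz + 9z^2 - 8x + 15z to the basis.

S(f_1,g_3): lcm = x^2yz. S = -3/2x^2z + 9/2xyz - 3/2xz^2 - 3yz^2 + 9/2z^3 - 3x^2 - 6xy + 5xz + 15/2z^2 + 15x.
  reduce S modulo (f_1, f_2, g_3):
  remainder -3/2x^2z - 3/2xz^2 + 9/2z^3 - 3x^2 + 5xz + 15/2z^2 + 75/2x - 81/2z - 87/2 ≠ 0; add g_4 = -3/2x^2z - 3/2xz^2 + 9/2z^3 - 3x^2 + 5xz + 15/2z^2 + 75/2x - 81/2z - 87/2 to the basis.

The other S-polynomials (S(f_2,g_3), S(f_1,g_4), S(f_2,g_4), S(g_3,g_4)) all reduce to 0 modulo the current basis, so we have a Gröbner basis.
Inter-reduce: drop elements whose leading term is divisible by another's, tail-reduce, and make monic.
Reduced Gröbner basis: {x^2y + 3/2x^2 - 9/2xy + 3/2xz + 3yz - 9/2z^2 + 4x - 15/2z, x^2z + xz^2 - 3z^3 + 2x^2 - 10/3xz - 5z^2 - 25x + 27z + 29, xyz - 3x - 6y + 9z + 15, yz^2 + 2xy + 3x - 9y + 8}.

Buchberger on the second generating set:
h_1 = 4xyz - 2yz^2 - 4xy - 18x - 8y + 36z + 44, LT = xyz.
h_2 = 4xyz + 3yz^2 + 6xy - 3x - 51y + 36z + 84, LT = xyz.

S(h_1,h_2): lcm = xyz. S = -5/4yz^2 - 5/2xy - 15/4x + 43/4y - 10.
  reduce S modulo (h_1, h_2):
  remainder -5/4yz^2 - 5/2xy - 15/4x + 43/4y - 10 ≠ 0; add k_3 = -5/4yz^2 - 5/2xy - 15/4x + 43/4y - 10 to the basis.

S(h_1,k_3): lcm = xyz^2. S = -1/2yz^3 - 2x^2y - xyz - 3x^2 + 43/5xy - 9/2xz - 2yz + 9z^2 - 8x + 11z.
  reduce S modulo (h_1, h_2, k_3):
  remainder -2x^2y - 3x^2 + 43/5xy - 3xz - 63/10yz + 9z^2 - 8x + 15z ≠ 0; add k_4 = -2x^2y - 3x^2 + 43/5xy - 3xz - 63/10yz + 9z^2 - 8x + 15z to the basis.

S(h_1,k_4): lcm = x^2yz. S = -1/2xyz^2 - x^2y - 3/2x^2z + 43/10xyz - 3/2xz^2 - 63/20yz^2 + 9/2z^3 - 9/2x^2 - 2xy + 5xz + 15/2z^2 + 11x.
  reduce S modulo (h_1, h_2, k_3, k_4):
  remainder -3/2x^2z - 3/2xz^2 + 9/2z^3 - 3x^2 + 5xz + 15/2z^2 + 747/20x - 387/10z - 393/10 ≠ 0; add k_5 = -3/2x^2z - 3/2xz^2 + 9/2z^3 - 3x^2 + 5xz + 15/2z^2 + 747/20x - 387/10z - 393/10 to the basis.

The other S-polynomials (S(h_2,k_3), S(h_2,k_4), S(k_3,k_4), S(h_1,k_5), S(h_2,k_5), S(k_3,k_5), S(k_4,k_5)) all reduce to 0 modulo the current basis, so we have a Gröbner basis.
Inter-reduce: drop elements whose leading term is divisible by another's, tail-reduce, and make monic.
Reduced Gröbner basis: {x^2y + 3/2x^2 - 43/10xy + 3/2xz + 63/20yz - 9/2z^2 + 4x - 15/2z, x^2z + xz^2 - 3z^3 + 2x^2 - 10/3xz - 5z^2 - 249/10x + 129/5z + 131/5, xyz - 3x - 63/10y + 9z + 15, yz^2 + 2xy + 3x - 43/5y + 8}.

Since the reduced bases disagree, the two ideals are not the same.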